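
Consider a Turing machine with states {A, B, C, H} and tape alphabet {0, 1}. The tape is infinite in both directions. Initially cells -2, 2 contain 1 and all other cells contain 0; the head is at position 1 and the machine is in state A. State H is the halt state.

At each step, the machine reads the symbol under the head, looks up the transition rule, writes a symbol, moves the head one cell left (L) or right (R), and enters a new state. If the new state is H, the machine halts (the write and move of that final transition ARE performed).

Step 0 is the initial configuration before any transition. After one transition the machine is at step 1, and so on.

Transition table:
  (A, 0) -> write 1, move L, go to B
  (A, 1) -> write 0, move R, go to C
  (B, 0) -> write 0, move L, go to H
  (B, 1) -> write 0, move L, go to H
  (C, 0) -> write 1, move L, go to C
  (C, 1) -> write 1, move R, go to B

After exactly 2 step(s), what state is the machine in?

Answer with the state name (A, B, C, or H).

Step 1: in state A at pos 1, read 0 -> (A,0)->write 1,move L,goto B. Now: state=B, head=0, tape[-3..3]=0100110 (head:    ^)
Step 2: in state B at pos 0, read 0 -> (B,0)->write 0,move L,goto H. Now: state=H, head=-1, tape[-3..3]=0100110 (head:   ^)

Answer: H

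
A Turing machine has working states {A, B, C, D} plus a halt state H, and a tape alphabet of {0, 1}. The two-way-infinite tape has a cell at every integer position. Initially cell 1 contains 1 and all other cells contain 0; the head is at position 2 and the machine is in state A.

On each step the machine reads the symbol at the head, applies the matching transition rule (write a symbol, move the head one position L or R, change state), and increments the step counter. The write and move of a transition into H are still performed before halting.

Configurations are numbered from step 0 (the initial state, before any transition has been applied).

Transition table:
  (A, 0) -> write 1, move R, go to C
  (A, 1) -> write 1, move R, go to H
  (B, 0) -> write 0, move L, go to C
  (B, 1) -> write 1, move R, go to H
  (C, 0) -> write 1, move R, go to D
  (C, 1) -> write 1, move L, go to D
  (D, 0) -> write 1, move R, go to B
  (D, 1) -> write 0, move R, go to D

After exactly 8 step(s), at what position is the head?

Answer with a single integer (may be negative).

Step 1: in state A at pos 2, read 0 -> (A,0)->write 1,move R,goto C. Now: state=C, head=3, tape[0..4]=01100 (head:    ^)
Step 2: in state C at pos 3, read 0 -> (C,0)->write 1,move R,goto D. Now: state=D, head=4, tape[0..5]=011100 (head:     ^)
Step 3: in state D at pos 4, read 0 -> (D,0)->write 1,move R,goto B. Now: state=B, head=5, tape[0..6]=0111100 (head:      ^)
Step 4: in state B at pos 5, read 0 -> (B,0)->write 0,move L,goto C. Now: state=C, head=4, tape[0..6]=0111100 (head:     ^)
Step 5: in state C at pos 4, read 1 -> (C,1)->write 1,move L,goto D. Now: state=D, head=3, tape[0..6]=0111100 (head:    ^)
Step 6: in state D at pos 3, read 1 -> (D,1)->write 0,move R,goto D. Now: state=D, head=4, tape[0..6]=0110100 (head:     ^)
Step 7: in state D at pos 4, read 1 -> (D,1)->write 0,move R,goto D. Now: state=D, head=5, tape[0..6]=0110000 (head:      ^)
Step 8: in state D at pos 5, read 0 -> (D,0)->write 1,move R,goto B. Now: state=B, head=6, tape[0..7]=01100100 (head:       ^)

Answer: 6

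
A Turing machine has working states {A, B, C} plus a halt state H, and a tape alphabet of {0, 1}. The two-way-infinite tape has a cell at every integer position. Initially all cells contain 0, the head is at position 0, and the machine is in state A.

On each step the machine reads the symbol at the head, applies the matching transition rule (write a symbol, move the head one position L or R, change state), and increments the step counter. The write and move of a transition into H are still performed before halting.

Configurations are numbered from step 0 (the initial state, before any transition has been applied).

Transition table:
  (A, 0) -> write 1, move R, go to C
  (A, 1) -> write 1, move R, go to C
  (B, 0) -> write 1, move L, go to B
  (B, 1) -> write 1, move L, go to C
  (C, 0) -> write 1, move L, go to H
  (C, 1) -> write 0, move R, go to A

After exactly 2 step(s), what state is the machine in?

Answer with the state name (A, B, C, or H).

Step 1: in state A at pos 0, read 0 -> (A,0)->write 1,move R,goto C. Now: state=C, head=1, tape[-1..2]=0100 (head:   ^)
Step 2: in state C at pos 1, read 0 -> (C,0)->write 1,move L,goto H. Now: state=H, head=0, tape[-1..2]=0110 (head:  ^)

Answer: H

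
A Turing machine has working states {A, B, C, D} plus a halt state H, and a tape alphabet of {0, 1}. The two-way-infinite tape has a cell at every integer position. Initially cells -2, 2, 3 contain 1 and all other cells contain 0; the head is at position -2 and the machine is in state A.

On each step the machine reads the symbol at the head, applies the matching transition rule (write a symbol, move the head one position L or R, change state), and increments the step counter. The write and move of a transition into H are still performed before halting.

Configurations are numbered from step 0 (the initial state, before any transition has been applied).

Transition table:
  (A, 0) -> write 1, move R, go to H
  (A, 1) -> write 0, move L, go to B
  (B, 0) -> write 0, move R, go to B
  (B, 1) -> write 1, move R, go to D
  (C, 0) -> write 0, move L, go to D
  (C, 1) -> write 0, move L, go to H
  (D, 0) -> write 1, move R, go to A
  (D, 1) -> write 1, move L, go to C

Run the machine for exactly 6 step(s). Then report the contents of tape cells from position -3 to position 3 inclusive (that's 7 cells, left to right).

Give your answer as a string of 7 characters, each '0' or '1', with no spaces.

Answer: 0000011

Derivation:
Step 1: in state A at pos -2, read 1 -> (A,1)->write 0,move L,goto B. Now: state=B, head=-3, tape[-4..4]=000000110 (head:  ^)
Step 2: in state B at pos -3, read 0 -> (B,0)->write 0,move R,goto B. Now: state=B, head=-2, tape[-4..4]=000000110 (head:   ^)
Step 3: in state B at pos -2, read 0 -> (B,0)->write 0,move R,goto B. Now: state=B, head=-1, tape[-4..4]=000000110 (head:    ^)
Step 4: in state B at pos -1, read 0 -> (B,0)->write 0,move R,goto B. Now: state=B, head=0, tape[-4..4]=000000110 (head:     ^)
Step 5: in state B at pos 0, read 0 -> (B,0)->write 0,move R,goto B. Now: state=B, head=1, tape[-4..4]=000000110 (head:      ^)
Step 6: in state B at pos 1, read 0 -> (B,0)->write 0,move R,goto B. Now: state=B, head=2, tape[-4..4]=000000110 (head:       ^)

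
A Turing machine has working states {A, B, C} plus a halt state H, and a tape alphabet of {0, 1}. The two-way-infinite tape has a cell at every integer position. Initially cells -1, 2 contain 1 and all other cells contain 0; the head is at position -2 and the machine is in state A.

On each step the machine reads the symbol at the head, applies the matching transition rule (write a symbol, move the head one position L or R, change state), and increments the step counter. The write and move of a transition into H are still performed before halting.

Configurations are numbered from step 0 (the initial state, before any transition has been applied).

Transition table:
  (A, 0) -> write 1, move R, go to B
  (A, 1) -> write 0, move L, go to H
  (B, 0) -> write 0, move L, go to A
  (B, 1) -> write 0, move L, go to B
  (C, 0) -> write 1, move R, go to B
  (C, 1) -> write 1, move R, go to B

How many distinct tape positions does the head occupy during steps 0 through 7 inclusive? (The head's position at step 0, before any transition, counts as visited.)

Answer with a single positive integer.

Step 1: in state A at pos -2, read 0 -> (A,0)->write 1,move R,goto B. Now: state=B, head=-1, tape[-3..3]=0110010 (head:   ^)
Step 2: in state B at pos -1, read 1 -> (B,1)->write 0,move L,goto B. Now: state=B, head=-2, tape[-3..3]=0100010 (head:  ^)
Step 3: in state B at pos -2, read 1 -> (B,1)->write 0,move L,goto B. Now: state=B, head=-3, tape[-4..3]=00000010 (head:  ^)
Step 4: in state B at pos -3, read 0 -> (B,0)->write 0,move L,goto A. Now: state=A, head=-4, tape[-5..3]=000000010 (head:  ^)
Step 5: in state A at pos -4, read 0 -> (A,0)->write 1,move R,goto B. Now: state=B, head=-3, tape[-5..3]=010000010 (head:   ^)
Step 6: in state B at pos -3, read 0 -> (B,0)->write 0,move L,goto A. Now: state=A, head=-4, tape[-5..3]=010000010 (head:  ^)
Step 7: in state A at pos -4, read 1 -> (A,1)->write 0,move L,goto H. Now: state=H, head=-5, tape[-6..3]=0000000010 (head:  ^)
Head positions at steps 0..7: starting at -2, distinct positions visited = {-5, -4, -3, -2, -1} -> 5 position(s)

Answer: 5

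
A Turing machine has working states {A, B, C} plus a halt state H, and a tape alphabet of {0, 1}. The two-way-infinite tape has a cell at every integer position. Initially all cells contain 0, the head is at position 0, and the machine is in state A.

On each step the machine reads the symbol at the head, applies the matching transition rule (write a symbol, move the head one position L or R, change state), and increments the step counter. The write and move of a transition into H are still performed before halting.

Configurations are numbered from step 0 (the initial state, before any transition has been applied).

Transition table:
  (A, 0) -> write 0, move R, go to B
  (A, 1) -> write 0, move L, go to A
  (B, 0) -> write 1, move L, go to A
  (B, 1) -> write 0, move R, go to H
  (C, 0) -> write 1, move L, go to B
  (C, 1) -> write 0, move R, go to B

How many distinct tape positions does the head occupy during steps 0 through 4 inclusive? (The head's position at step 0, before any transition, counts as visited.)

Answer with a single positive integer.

Answer: 3

Derivation:
Step 1: in state A at pos 0, read 0 -> (A,0)->write 0,move R,goto B. Now: state=B, head=1, tape[-1..2]=0000 (head:   ^)
Step 2: in state B at pos 1, read 0 -> (B,0)->write 1,move L,goto A. Now: state=A, head=0, tape[-1..2]=0010 (head:  ^)
Step 3: in state A at pos 0, read 0 -> (A,0)->write 0,move R,goto B. Now: state=B, head=1, tape[-1..2]=0010 (head:   ^)
Step 4: in state B at pos 1, read 1 -> (B,1)->write 0,move R,goto H. Now: state=H, head=2, tape[-1..3]=00000 (head:    ^)
Head positions at steps 0..4: starting at 0, distinct positions visited = {0, 1, 2} -> 3 position(s)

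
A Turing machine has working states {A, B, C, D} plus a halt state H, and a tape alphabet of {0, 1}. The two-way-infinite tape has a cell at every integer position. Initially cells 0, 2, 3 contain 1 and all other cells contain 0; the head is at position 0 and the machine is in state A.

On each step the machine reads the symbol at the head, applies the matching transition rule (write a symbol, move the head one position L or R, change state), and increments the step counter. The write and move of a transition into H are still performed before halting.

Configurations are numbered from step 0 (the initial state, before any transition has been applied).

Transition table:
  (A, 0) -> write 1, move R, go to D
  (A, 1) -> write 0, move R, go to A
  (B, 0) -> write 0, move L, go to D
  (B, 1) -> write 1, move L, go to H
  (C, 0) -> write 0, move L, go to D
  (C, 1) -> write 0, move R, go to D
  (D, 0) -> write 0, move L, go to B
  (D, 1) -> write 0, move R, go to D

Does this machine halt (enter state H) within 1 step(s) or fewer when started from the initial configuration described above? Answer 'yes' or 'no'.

Step 1: in state A at pos 0, read 1 -> (A,1)->write 0,move R,goto A. Now: state=A, head=1, tape[-1..4]=000110 (head:   ^)
After 1 step(s): state = A (not H) -> not halted within 1 -> no

Answer: no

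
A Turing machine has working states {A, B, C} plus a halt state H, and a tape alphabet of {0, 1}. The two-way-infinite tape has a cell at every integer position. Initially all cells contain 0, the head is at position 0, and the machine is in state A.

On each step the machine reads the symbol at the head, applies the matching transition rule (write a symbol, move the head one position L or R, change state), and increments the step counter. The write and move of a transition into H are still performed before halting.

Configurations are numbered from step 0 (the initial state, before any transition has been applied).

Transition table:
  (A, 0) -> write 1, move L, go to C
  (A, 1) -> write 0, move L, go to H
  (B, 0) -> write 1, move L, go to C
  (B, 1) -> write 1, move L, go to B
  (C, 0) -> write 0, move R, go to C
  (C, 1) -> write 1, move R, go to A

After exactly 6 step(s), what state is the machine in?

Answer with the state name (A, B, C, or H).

Step 1: in state A at pos 0, read 0 -> (A,0)->write 1,move L,goto C. Now: state=C, head=-1, tape[-2..1]=0010 (head:  ^)
Step 2: in state C at pos -1, read 0 -> (C,0)->write 0,move R,goto C. Now: state=C, head=0, tape[-2..1]=0010 (head:   ^)
Step 3: in state C at pos 0, read 1 -> (C,1)->write 1,move R,goto A. Now: state=A, head=1, tape[-2..2]=00100 (head:    ^)
Step 4: in state A at pos 1, read 0 -> (A,0)->write 1,move L,goto C. Now: state=C, head=0, tape[-2..2]=00110 (head:   ^)
Step 5: in state C at pos 0, read 1 -> (C,1)->write 1,move R,goto A. Now: state=A, head=1, tape[-2..2]=00110 (head:    ^)
Step 6: in state A at pos 1, read 1 -> (A,1)->write 0,move L,goto H. Now: state=H, head=0, tape[-2..2]=00100 (head:   ^)

Answer: H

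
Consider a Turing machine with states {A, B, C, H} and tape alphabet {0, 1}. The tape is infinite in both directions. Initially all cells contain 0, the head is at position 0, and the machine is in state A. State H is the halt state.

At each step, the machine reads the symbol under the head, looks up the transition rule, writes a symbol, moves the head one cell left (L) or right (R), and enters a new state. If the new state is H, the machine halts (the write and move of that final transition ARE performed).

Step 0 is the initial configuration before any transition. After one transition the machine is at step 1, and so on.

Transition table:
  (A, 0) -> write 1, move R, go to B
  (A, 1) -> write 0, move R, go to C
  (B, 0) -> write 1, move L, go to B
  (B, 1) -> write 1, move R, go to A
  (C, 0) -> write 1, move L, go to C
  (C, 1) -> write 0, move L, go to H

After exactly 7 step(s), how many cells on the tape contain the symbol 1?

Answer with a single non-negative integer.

Step 1: in state A at pos 0, read 0 -> (A,0)->write 1,move R,goto B. Now: state=B, head=1, tape[-1..2]=0100 (head:   ^)
Step 2: in state B at pos 1, read 0 -> (B,0)->write 1,move L,goto B. Now: state=B, head=0, tape[-1..2]=0110 (head:  ^)
Step 3: in state B at pos 0, read 1 -> (B,1)->write 1,move R,goto A. Now: state=A, head=1, tape[-1..2]=0110 (head:   ^)
Step 4: in state A at pos 1, read 1 -> (A,1)->write 0,move R,goto C. Now: state=C, head=2, tape[-1..3]=01000 (head:    ^)
Step 5: in state C at pos 2, read 0 -> (C,0)->write 1,move L,goto C. Now: state=C, head=1, tape[-1..3]=01010 (head:   ^)
Step 6: in state C at pos 1, read 0 -> (C,0)->write 1,move L,goto C. Now: state=C, head=0, tape[-1..3]=01110 (head:  ^)
Step 7: in state C at pos 0, read 1 -> (C,1)->write 0,move L,goto H. Now: state=H, head=-1, tape[-2..3]=000110 (head:  ^)
Cells containing 1 after step 7: {1, 2} -> 2 cell(s)

Answer: 2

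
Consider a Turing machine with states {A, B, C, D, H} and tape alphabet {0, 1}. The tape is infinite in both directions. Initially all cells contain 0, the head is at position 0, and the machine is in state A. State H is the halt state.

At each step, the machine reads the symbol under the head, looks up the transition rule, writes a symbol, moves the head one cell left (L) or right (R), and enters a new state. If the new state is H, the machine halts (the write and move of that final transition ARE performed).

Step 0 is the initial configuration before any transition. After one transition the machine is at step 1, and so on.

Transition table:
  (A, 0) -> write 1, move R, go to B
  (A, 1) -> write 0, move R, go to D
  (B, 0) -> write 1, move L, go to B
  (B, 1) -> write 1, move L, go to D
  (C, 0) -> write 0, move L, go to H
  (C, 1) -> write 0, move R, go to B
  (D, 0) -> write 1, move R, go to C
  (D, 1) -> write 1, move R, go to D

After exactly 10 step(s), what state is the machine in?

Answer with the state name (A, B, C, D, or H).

Step 1: in state A at pos 0, read 0 -> (A,0)->write 1,move R,goto B. Now: state=B, head=1, tape[-1..2]=0100 (head:   ^)
Step 2: in state B at pos 1, read 0 -> (B,0)->write 1,move L,goto B. Now: state=B, head=0, tape[-1..2]=0110 (head:  ^)
Step 3: in state B at pos 0, read 1 -> (B,1)->write 1,move L,goto D. Now: state=D, head=-1, tape[-2..2]=00110 (head:  ^)
Step 4: in state D at pos -1, read 0 -> (D,0)->write 1,move R,goto C. Now: state=C, head=0, tape[-2..2]=01110 (head:   ^)
Step 5: in state C at pos 0, read 1 -> (C,1)->write 0,move R,goto B. Now: state=B, head=1, tape[-2..2]=01010 (head:    ^)
Step 6: in state B at pos 1, read 1 -> (B,1)->write 1,move L,goto D. Now: state=D, head=0, tape[-2..2]=01010 (head:   ^)
Step 7: in state D at pos 0, read 0 -> (D,0)->write 1,move R,goto C. Now: state=C, head=1, tape[-2..2]=01110 (head:    ^)
Step 8: in state C at pos 1, read 1 -> (C,1)->write 0,move R,goto B. Now: state=B, head=2, tape[-2..3]=011000 (head:     ^)
Step 9: in state B at pos 2, read 0 -> (B,0)->write 1,move L,goto B. Now: state=B, head=1, tape[-2..3]=011010 (head:    ^)
Step 10: in state B at pos 1, read 0 -> (B,0)->write 1,move L,goto B. Now: state=B, head=0, tape[-2..3]=011110 (head:   ^)

Answer: B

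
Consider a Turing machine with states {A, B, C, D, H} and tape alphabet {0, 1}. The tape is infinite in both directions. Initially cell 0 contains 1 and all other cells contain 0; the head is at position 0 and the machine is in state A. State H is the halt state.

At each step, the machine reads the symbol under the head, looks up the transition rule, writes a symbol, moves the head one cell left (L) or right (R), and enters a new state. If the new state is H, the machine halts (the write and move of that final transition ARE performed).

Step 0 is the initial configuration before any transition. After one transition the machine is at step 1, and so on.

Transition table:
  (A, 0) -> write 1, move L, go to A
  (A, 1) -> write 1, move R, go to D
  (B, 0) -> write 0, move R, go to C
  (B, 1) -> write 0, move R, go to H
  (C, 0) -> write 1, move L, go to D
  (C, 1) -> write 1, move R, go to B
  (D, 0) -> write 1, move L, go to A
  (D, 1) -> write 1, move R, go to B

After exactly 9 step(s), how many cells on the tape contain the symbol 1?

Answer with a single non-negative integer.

Step 1: in state A at pos 0, read 1 -> (A,1)->write 1,move R,goto D. Now: state=D, head=1, tape[-1..2]=0100 (head:   ^)
Step 2: in state D at pos 1, read 0 -> (D,0)->write 1,move L,goto A. Now: state=A, head=0, tape[-1..2]=0110 (head:  ^)
Step 3: in state A at pos 0, read 1 -> (A,1)->write 1,move R,goto D. Now: state=D, head=1, tape[-1..2]=0110 (head:   ^)
Step 4: in state D at pos 1, read 1 -> (D,1)->write 1,move R,goto B. Now: state=B, head=2, tape[-1..3]=01100 (head:    ^)
Step 5: in state B at pos 2, read 0 -> (B,0)->write 0,move R,goto C. Now: state=C, head=3, tape[-1..4]=011000 (head:     ^)
Step 6: in state C at pos 3, read 0 -> (C,0)->write 1,move L,goto D. Now: state=D, head=2, tape[-1..4]=011010 (head:    ^)
Step 7: in state D at pos 2, read 0 -> (D,0)->write 1,move L,goto A. Now: state=A, head=1, tape[-1..4]=011110 (head:   ^)
Step 8: in state A at pos 1, read 1 -> (A,1)->write 1,move R,goto D. Now: state=D, head=2, tape[-1..4]=011110 (head:    ^)
Step 9: in state D at pos 2, read 1 -> (D,1)->write 1,move R,goto B. Now: state=B, head=3, tape[-1..4]=011110 (head:     ^)
Cells containing 1 after step 9: {0, 1, 2, 3} -> 4 cell(s)

Answer: 4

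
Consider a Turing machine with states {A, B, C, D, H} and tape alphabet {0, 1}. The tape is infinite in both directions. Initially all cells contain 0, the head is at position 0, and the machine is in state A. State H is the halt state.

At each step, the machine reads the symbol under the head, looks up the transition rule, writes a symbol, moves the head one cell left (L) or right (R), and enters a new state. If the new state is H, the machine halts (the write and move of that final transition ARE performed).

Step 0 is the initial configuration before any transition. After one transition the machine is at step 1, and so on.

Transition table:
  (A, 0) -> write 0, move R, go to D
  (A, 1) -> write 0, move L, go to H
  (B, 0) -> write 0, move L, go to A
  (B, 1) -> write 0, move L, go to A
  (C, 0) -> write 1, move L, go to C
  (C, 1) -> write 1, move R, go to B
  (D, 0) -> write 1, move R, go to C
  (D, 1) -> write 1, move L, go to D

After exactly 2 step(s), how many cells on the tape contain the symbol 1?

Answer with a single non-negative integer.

Step 1: in state A at pos 0, read 0 -> (A,0)->write 0,move R,goto D. Now: state=D, head=1, tape[-1..2]=0000 (head:   ^)
Step 2: in state D at pos 1, read 0 -> (D,0)->write 1,move R,goto C. Now: state=C, head=2, tape[-1..3]=00100 (head:    ^)
Cells containing 1 after step 2: {1} -> 1 cell(s)

Answer: 1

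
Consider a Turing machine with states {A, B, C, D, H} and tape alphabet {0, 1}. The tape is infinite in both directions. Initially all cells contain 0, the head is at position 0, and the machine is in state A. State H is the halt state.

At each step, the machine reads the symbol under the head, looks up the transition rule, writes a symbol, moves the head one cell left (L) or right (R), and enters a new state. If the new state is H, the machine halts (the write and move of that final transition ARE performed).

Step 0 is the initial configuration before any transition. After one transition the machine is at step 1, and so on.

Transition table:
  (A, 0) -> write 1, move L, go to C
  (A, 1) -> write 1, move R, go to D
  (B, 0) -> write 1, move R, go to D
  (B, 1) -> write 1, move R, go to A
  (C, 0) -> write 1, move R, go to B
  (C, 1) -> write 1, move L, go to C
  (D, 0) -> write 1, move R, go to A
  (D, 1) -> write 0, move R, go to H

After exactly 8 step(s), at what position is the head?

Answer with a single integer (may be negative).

Answer: 0

Derivation:
Step 1: in state A at pos 0, read 0 -> (A,0)->write 1,move L,goto C. Now: state=C, head=-1, tape[-2..1]=0010 (head:  ^)
Step 2: in state C at pos -1, read 0 -> (C,0)->write 1,move R,goto B. Now: state=B, head=0, tape[-2..1]=0110 (head:   ^)
Step 3: in state B at pos 0, read 1 -> (B,1)->write 1,move R,goto A. Now: state=A, head=1, tape[-2..2]=01100 (head:    ^)
Step 4: in state A at pos 1, read 0 -> (A,0)->write 1,move L,goto C. Now: state=C, head=0, tape[-2..2]=01110 (head:   ^)
Step 5: in state C at pos 0, read 1 -> (C,1)->write 1,move L,goto C. Now: state=C, head=-1, tape[-2..2]=01110 (head:  ^)
Step 6: in state C at pos -1, read 1 -> (C,1)->write 1,move L,goto C. Now: state=C, head=-2, tape[-3..2]=001110 (head:  ^)
Step 7: in state C at pos -2, read 0 -> (C,0)->write 1,move R,goto B. Now: state=B, head=-1, tape[-3..2]=011110 (head:   ^)
Step 8: in state B at pos -1, read 1 -> (B,1)->write 1,move R,goto A. Now: state=A, head=0, tape[-3..2]=011110 (head:    ^)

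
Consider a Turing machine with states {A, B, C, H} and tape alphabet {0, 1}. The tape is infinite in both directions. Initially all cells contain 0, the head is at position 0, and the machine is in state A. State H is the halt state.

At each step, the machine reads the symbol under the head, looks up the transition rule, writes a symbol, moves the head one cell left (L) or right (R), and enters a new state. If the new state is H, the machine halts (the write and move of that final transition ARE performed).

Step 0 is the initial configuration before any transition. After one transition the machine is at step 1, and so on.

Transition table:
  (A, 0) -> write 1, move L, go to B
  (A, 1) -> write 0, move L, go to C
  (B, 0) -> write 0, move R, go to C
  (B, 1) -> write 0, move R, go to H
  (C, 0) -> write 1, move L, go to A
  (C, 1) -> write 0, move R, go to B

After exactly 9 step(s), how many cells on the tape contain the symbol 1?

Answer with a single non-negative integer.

Step 1: in state A at pos 0, read 0 -> (A,0)->write 1,move L,goto B. Now: state=B, head=-1, tape[-2..1]=0010 (head:  ^)
Step 2: in state B at pos -1, read 0 -> (B,0)->write 0,move R,goto C. Now: state=C, head=0, tape[-2..1]=0010 (head:   ^)
Step 3: in state C at pos 0, read 1 -> (C,1)->write 0,move R,goto B. Now: state=B, head=1, tape[-2..2]=00000 (head:    ^)
Step 4: in state B at pos 1, read 0 -> (B,0)->write 0,move R,goto C. Now: state=C, head=2, tape[-2..3]=000000 (head:     ^)
Step 5: in state C at pos 2, read 0 -> (C,0)->write 1,move L,goto A. Now: state=A, head=1, tape[-2..3]=000010 (head:    ^)
Step 6: in state A at pos 1, read 0 -> (A,0)->write 1,move L,goto B. Now: state=B, head=0, tape[-2..3]=000110 (head:   ^)
Step 7: in state B at pos 0, read 0 -> (B,0)->write 0,move R,goto C. Now: state=C, head=1, tape[-2..3]=000110 (head:    ^)
Step 8: in state C at pos 1, read 1 -> (C,1)->write 0,move R,goto B. Now: state=B, head=2, tape[-2..3]=000010 (head:     ^)
Step 9: in state B at pos 2, read 1 -> (B,1)->write 0,move R,goto H. Now: state=H, head=3, tape[-2..4]=0000000 (head:      ^)
No cell contains 1 after step 9 -> 0 cell(s)

Answer: 0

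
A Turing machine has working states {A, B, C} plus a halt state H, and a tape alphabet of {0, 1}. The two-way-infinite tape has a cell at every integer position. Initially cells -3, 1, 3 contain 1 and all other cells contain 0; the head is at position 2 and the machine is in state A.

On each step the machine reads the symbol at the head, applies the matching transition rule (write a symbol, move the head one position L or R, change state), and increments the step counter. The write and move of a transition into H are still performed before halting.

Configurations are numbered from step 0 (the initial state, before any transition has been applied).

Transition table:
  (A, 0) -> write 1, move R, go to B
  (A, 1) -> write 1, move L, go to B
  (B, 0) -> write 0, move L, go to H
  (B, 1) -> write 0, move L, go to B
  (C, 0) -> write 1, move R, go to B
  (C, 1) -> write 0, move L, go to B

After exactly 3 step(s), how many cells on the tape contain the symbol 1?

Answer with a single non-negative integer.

Answer: 2

Derivation:
Step 1: in state A at pos 2, read 0 -> (A,0)->write 1,move R,goto B. Now: state=B, head=3, tape[-4..4]=010001110 (head:        ^)
Step 2: in state B at pos 3, read 1 -> (B,1)->write 0,move L,goto B. Now: state=B, head=2, tape[-4..4]=010001100 (head:       ^)
Step 3: in state B at pos 2, read 1 -> (B,1)->write 0,move L,goto B. Now: state=B, head=1, tape[-4..4]=010001000 (head:      ^)
Cells containing 1 after step 3: {-3, 1} -> 2 cell(s)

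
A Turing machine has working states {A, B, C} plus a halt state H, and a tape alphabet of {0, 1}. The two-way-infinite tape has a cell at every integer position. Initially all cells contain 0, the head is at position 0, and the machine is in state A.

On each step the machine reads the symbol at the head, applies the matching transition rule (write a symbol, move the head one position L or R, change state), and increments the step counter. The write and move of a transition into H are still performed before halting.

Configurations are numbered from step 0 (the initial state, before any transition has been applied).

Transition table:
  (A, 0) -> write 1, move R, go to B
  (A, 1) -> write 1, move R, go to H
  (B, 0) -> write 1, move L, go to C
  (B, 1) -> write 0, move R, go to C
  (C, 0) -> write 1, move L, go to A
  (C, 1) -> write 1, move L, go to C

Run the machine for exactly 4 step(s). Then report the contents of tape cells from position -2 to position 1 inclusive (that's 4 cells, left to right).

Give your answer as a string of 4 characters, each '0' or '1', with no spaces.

Answer: 0111

Derivation:
Step 1: in state A at pos 0, read 0 -> (A,0)->write 1,move R,goto B. Now: state=B, head=1, tape[-1..2]=0100 (head:   ^)
Step 2: in state B at pos 1, read 0 -> (B,0)->write 1,move L,goto C. Now: state=C, head=0, tape[-1..2]=0110 (head:  ^)
Step 3: in state C at pos 0, read 1 -> (C,1)->write 1,move L,goto C. Now: state=C, head=-1, tape[-2..2]=00110 (head:  ^)
Step 4: in state C at pos -1, read 0 -> (C,0)->write 1,move L,goto A. Now: state=A, head=-2, tape[-3..2]=001110 (head:  ^)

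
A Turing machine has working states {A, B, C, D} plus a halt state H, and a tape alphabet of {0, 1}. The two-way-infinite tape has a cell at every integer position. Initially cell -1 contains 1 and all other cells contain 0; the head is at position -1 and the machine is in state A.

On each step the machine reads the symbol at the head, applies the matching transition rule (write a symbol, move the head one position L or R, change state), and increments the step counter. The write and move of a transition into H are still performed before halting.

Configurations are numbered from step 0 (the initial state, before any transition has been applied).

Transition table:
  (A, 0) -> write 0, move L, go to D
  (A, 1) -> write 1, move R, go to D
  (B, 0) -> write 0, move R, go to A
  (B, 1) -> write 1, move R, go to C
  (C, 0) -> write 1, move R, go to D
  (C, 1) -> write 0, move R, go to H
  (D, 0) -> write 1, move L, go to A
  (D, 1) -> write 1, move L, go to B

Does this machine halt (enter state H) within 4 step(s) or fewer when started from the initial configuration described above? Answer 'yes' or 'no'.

Step 1: in state A at pos -1, read 1 -> (A,1)->write 1,move R,goto D. Now: state=D, head=0, tape[-2..1]=0100 (head:   ^)
Step 2: in state D at pos 0, read 0 -> (D,0)->write 1,move L,goto A. Now: state=A, head=-1, tape[-2..1]=0110 (head:  ^)
Step 3: in state A at pos -1, read 1 -> (A,1)->write 1,move R,goto D. Now: state=D, head=0, tape[-2..1]=0110 (head:   ^)
Step 4: in state D at pos 0, read 1 -> (D,1)->write 1,move L,goto B. Now: state=B, head=-1, tape[-2..1]=0110 (head:  ^)
After 4 step(s): state = B (not H) -> not halted within 4 -> no

Answer: no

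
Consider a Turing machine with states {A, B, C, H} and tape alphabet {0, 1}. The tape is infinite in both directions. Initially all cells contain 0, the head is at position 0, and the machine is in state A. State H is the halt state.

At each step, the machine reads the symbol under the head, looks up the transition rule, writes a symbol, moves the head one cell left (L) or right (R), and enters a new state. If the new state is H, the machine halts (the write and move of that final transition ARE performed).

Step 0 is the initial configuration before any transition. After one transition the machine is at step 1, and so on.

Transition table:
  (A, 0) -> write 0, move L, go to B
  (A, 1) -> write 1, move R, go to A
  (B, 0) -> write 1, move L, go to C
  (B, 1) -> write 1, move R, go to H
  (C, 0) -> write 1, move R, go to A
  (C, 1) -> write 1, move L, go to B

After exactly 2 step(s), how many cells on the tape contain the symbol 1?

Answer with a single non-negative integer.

Step 1: in state A at pos 0, read 0 -> (A,0)->write 0,move L,goto B. Now: state=B, head=-1, tape[-2..1]=0000 (head:  ^)
Step 2: in state B at pos -1, read 0 -> (B,0)->write 1,move L,goto C. Now: state=C, head=-2, tape[-3..1]=00100 (head:  ^)
Cells containing 1 after step 2: {-1} -> 1 cell(s)

Answer: 1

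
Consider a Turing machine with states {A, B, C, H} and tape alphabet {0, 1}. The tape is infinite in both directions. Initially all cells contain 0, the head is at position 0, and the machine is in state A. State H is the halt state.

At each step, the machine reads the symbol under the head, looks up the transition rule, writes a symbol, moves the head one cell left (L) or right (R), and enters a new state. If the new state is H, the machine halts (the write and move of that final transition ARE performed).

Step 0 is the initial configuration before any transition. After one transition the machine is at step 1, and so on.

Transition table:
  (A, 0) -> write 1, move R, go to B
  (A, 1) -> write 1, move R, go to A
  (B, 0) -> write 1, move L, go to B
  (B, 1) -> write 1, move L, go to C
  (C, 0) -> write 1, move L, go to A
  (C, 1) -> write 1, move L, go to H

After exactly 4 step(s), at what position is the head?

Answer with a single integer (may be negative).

Answer: -2

Derivation:
Step 1: in state A at pos 0, read 0 -> (A,0)->write 1,move R,goto B. Now: state=B, head=1, tape[-1..2]=0100 (head:   ^)
Step 2: in state B at pos 1, read 0 -> (B,0)->write 1,move L,goto B. Now: state=B, head=0, tape[-1..2]=0110 (head:  ^)
Step 3: in state B at pos 0, read 1 -> (B,1)->write 1,move L,goto C. Now: state=C, head=-1, tape[-2..2]=00110 (head:  ^)
Step 4: in state C at pos -1, read 0 -> (C,0)->write 1,move L,goto A. Now: state=A, head=-2, tape[-3..2]=001110 (head:  ^)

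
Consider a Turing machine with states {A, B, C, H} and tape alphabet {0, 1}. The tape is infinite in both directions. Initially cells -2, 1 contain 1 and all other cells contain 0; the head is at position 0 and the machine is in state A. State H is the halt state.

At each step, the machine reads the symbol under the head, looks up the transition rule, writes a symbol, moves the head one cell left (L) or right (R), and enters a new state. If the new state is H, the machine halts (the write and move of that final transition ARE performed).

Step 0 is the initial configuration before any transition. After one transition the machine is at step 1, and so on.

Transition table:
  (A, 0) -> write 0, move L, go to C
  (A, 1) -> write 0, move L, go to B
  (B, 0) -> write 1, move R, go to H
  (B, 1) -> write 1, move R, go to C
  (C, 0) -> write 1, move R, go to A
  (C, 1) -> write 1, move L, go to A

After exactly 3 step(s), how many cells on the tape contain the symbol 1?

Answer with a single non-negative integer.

Step 1: in state A at pos 0, read 0 -> (A,0)->write 0,move L,goto C. Now: state=C, head=-1, tape[-3..2]=010010 (head:   ^)
Step 2: in state C at pos -1, read 0 -> (C,0)->write 1,move R,goto A. Now: state=A, head=0, tape[-3..2]=011010 (head:    ^)
Step 3: in state A at pos 0, read 0 -> (A,0)->write 0,move L,goto C. Now: state=C, head=-1, tape[-3..2]=011010 (head:   ^)
Cells containing 1 after step 3: {-2, -1, 1} -> 3 cell(s)

Answer: 3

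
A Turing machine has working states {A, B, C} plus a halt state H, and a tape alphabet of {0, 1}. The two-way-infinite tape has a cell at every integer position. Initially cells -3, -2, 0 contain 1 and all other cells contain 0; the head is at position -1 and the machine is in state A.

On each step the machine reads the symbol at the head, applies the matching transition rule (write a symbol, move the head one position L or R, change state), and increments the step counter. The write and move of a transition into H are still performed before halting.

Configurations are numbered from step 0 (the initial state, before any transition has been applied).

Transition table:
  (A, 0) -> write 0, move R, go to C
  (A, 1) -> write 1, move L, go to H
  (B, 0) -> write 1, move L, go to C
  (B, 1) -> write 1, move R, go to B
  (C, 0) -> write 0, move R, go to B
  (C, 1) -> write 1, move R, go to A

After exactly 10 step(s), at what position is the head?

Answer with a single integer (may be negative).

Step 1: in state A at pos -1, read 0 -> (A,0)->write 0,move R,goto C. Now: state=C, head=0, tape[-4..1]=011010 (head:     ^)
Step 2: in state C at pos 0, read 1 -> (C,1)->write 1,move R,goto A. Now: state=A, head=1, tape[-4..2]=0110100 (head:      ^)
Step 3: in state A at pos 1, read 0 -> (A,0)->write 0,move R,goto C. Now: state=C, head=2, tape[-4..3]=01101000 (head:       ^)
Step 4: in state C at pos 2, read 0 -> (C,0)->write 0,move R,goto B. Now: state=B, head=3, tape[-4..4]=011010000 (head:        ^)
Step 5: in state B at pos 3, read 0 -> (B,0)->write 1,move L,goto C. Now: state=C, head=2, tape[-4..4]=011010010 (head:       ^)
Step 6: in state C at pos 2, read 0 -> (C,0)->write 0,move R,goto B. Now: state=B, head=3, tape[-4..4]=011010010 (head:        ^)
Step 7: in state B at pos 3, read 1 -> (B,1)->write 1,move R,goto B. Now: state=B, head=4, tape[-4..5]=0110100100 (head:         ^)
Step 8: in state B at pos 4, read 0 -> (B,0)->write 1,move L,goto C. Now: state=C, head=3, tape[-4..5]=0110100110 (head:        ^)
Step 9: in state C at pos 3, read 1 -> (C,1)->write 1,move R,goto A. Now: state=A, head=4, tape[-4..5]=0110100110 (head:         ^)
Step 10: in state A at pos 4, read 1 -> (A,1)->write 1,move L,goto H. Now: state=H, head=3, tape[-4..5]=0110100110 (head:        ^)

Answer: 3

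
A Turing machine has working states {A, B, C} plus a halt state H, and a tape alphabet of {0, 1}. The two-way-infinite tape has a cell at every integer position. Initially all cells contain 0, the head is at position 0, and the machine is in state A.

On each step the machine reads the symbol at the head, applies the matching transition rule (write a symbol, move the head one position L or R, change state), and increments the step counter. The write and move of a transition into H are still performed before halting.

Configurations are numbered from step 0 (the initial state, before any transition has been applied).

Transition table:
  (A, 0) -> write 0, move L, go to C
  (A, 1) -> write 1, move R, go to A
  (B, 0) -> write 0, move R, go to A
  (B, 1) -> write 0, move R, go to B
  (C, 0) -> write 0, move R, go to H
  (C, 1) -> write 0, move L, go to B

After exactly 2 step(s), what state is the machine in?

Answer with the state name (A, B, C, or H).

Step 1: in state A at pos 0, read 0 -> (A,0)->write 0,move L,goto C. Now: state=C, head=-1, tape[-2..1]=0000 (head:  ^)
Step 2: in state C at pos -1, read 0 -> (C,0)->write 0,move R,goto H. Now: state=H, head=0, tape[-2..1]=0000 (head:   ^)

Answer: H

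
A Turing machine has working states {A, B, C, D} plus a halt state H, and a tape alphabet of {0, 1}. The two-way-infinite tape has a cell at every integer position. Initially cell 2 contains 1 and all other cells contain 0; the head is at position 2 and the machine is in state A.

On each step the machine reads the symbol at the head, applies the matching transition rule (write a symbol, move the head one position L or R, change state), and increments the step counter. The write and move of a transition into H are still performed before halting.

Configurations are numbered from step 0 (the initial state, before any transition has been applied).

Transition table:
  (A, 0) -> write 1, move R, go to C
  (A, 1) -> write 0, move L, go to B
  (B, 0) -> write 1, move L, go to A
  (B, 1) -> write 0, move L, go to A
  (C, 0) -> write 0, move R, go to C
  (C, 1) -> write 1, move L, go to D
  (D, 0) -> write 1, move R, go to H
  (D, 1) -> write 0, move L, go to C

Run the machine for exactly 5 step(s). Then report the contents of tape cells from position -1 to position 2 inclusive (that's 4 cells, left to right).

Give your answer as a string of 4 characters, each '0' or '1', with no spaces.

Step 1: in state A at pos 2, read 1 -> (A,1)->write 0,move L,goto B. Now: state=B, head=1, tape[0..3]=0000 (head:  ^)
Step 2: in state B at pos 1, read 0 -> (B,0)->write 1,move L,goto A. Now: state=A, head=0, tape[-1..3]=00100 (head:  ^)
Step 3: in state A at pos 0, read 0 -> (A,0)->write 1,move R,goto C. Now: state=C, head=1, tape[-1..3]=01100 (head:   ^)
Step 4: in state C at pos 1, read 1 -> (C,1)->write 1,move L,goto D. Now: state=D, head=0, tape[-1..3]=01100 (head:  ^)
Step 5: in state D at pos 0, read 1 -> (D,1)->write 0,move L,goto C. Now: state=C, head=-1, tape[-2..3]=000100 (head:  ^)

Answer: 0010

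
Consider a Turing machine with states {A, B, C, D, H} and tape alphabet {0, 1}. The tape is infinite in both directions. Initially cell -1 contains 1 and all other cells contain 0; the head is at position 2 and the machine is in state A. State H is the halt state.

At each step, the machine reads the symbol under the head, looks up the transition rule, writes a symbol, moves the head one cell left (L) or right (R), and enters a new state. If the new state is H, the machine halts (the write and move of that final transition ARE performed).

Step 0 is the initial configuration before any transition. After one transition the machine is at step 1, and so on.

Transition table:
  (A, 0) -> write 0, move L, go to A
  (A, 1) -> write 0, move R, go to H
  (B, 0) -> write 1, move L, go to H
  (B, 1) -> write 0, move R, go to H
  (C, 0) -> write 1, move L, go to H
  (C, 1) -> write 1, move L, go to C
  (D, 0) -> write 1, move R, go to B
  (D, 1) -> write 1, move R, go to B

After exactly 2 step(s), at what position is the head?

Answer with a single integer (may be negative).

Step 1: in state A at pos 2, read 0 -> (A,0)->write 0,move L,goto A. Now: state=A, head=1, tape[-2..3]=010000 (head:    ^)
Step 2: in state A at pos 1, read 0 -> (A,0)->write 0,move L,goto A. Now: state=A, head=0, tape[-2..3]=010000 (head:   ^)

Answer: 0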